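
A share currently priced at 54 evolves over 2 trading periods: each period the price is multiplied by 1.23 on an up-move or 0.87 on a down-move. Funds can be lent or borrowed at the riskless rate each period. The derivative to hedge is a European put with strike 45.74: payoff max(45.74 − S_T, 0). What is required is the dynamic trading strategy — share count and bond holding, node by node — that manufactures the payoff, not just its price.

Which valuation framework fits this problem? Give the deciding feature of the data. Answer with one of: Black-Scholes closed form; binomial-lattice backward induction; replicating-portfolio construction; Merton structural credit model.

Key observation: the mandate to exhibit the hedge at every date and state singles out the replicating-portfolio construction on the 2-period tree with factors 1.23 and 0.87 from 54.

framework: replicating-portfolio construction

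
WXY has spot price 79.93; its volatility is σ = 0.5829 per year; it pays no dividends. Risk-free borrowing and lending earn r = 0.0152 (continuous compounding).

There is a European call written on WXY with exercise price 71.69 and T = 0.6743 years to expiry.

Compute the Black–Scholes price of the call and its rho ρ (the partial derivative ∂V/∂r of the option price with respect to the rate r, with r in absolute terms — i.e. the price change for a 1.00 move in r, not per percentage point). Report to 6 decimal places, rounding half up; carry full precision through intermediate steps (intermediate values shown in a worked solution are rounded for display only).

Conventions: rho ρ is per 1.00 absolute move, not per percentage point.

price = 19.185812
ρ = 24.103078

σ√T = 0.5829·√0.6743 = 0.478653
d₁ = (ln(S/K) + (r+σ²/2)T) / (σ√T) = (ln(79.93/71.69) + (0.0152+0.5829²/2)·0.6743) / 0.478653 = (0.108800 + 0.124804) / 0.478653 = 0.488044
d₂ = d₁ − σ√T = 0.488044 − 0.478653 = 0.009391
e^{−rT} = 0.989803
N(d₁) = 0.687241,  N(d₂) = 0.503746
Call price V = S·N(d₁) − K·e^{−rT}·N(d₂) = 54.931144 − 35.745332 = 19.185812
ρ = K·T·e^{−rT}·N(d₂) = 24.103078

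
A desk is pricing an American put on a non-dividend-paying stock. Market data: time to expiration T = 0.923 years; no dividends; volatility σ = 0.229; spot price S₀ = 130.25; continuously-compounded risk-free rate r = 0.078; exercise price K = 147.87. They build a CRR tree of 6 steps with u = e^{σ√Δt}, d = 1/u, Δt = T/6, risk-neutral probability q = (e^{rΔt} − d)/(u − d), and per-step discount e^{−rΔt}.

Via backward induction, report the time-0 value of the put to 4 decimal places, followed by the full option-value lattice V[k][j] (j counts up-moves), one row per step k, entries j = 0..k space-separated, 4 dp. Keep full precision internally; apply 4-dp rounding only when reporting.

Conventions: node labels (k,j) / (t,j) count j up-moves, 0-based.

params: Δt=0.15383 u=1.09397 d=0.91410 q=0.54467 e^(-rΔt)=0.98807
t_6 payoffs: 71.8839 56.9313 39.0363 17.6200 0.0000 0.0000 0.0000
k=5: node(5,0) S=83.1269 payoff=64.7431 vs cont=62.9794 → 64.7431 [stop]  node(5,1) S=99.4846 payoff=48.3854 vs cont=46.6217 → 48.3854 [stop]  node(5,2) S=119.0613 payoff=28.8087 vs cont=27.0450 → 28.8087 [stop]  node(5,3) S=142.4902 payoff=5.3798 vs cont=7.9272 → 7.9272 [wait]  node(5,4) S=170.5295 payoff=0.0000 vs cont=0.0000 → 0.0000 [wait]  node(5,5) S=204.0863 payoff=0.0000 vs cont=0.0000 → 0.0000 [wait]
k=4: node(4,0) S=90.9387 payoff=56.9313 vs cont=55.1676 → 56.9313 [stop]  node(4,1) S=108.8337 payoff=39.0363 vs cont=37.2726 → 39.0363 [stop]  node(4,2) S=130.2500 payoff=17.6200 vs cont=17.2273 → 17.6200 [stop]  node(4,3) S=155.8806 payoff=0.0000 vs cont=3.5665 → 3.5665 [wait]  node(4,4) S=186.5549 payoff=0.0000 vs cont=0.0000 → 0.0000 [wait]
k=3: node(3,0) S=99.4846 payoff=48.3854 vs cont=46.6217 → 48.3854 [stop]  node(3,1) S=119.0613 payoff=28.8087 vs cont=27.0450 → 28.8087 [stop]  node(3,2) S=142.4902 payoff=5.3798 vs cont=9.8466 → 9.8466 [wait]  node(3,3) S=170.5295 payoff=0.0000 vs cont=1.6045 → 1.6045 [wait]
k=2: node(2,0) S=108.8337 payoff=39.0363 vs cont=37.2726 → 39.0363 [stop]  node(2,1) S=130.2500 payoff=17.6200 vs cont=18.2602 → 18.2602 [wait]  node(2,2) S=155.8806 payoff=0.0000 vs cont=5.2935 → 5.2935 [wait]
k=1: node(1,0) S=119.0613 payoff=28.8087 vs cont=27.3896 → 28.8087 [stop]  node(1,1) S=142.4902 payoff=5.3798 vs cont=11.0641 → 11.0641 [wait]
k=0: node(0,0) S=130.2500 payoff=17.6200 vs cont=18.9154 → 18.9154 [wait]

price = 18.9154
tree:
18.9154
28.8087 11.0641
39.0363 18.2602 5.2935
48.3854 28.8087 9.8466 1.6045
56.9313 39.0363 17.6200 3.5665 0.0000
64.7431 48.3854 28.8087 7.9272 0.0000 0.0000
71.8839 56.9313 39.0363 17.6200 0.0000 0.0000 0.0000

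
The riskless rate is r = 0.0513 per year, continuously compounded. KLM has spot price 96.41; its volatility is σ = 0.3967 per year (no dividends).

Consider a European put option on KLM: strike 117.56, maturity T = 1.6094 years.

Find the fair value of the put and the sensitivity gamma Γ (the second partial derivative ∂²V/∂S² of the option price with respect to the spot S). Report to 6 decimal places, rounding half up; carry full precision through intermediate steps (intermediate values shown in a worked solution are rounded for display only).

price = 26.770267
Γ = 0.008220

σ√T = 0.3967·√1.6094 = 0.503262
d₁ = (ln(S/K) + (r+σ²/2)T) / (σ√T) = (ln(96.41/117.56) + (0.0513+0.3967²/2)·1.6094) / 0.503262 = (-0.198339 + 0.209199) / 0.503262 = 0.021579
d₂ = d₁ − σ√T = 0.021579 − 0.503262 = -0.481684
e^{−rT} = 0.920754
N(−d₁) = 0.491392,  N(−d₂) = 0.684985
Put price V = K·e^{−rT}·N(−d₂) − S·N(−d₁) = 74.145376 − 47.375110 = 26.770267
φ(d₁) = (1/√(2π))·e^{−d₁²/2} = 0.398849
Γ = φ(d₁) / (S·σ·√T) = 0.008220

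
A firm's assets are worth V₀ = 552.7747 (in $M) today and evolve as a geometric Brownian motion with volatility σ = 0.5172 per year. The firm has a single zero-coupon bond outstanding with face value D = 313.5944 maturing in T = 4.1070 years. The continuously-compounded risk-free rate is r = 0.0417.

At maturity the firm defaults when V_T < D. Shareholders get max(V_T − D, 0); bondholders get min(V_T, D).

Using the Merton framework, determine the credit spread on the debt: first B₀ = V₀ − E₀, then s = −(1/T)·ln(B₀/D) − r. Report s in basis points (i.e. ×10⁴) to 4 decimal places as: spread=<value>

spread=540.5665

Work the structural quantities from V₀ = 552.7747 against face 313.5944:
d₁ = [ln(V₀/D) + (r + σ²/2)T] / (σ√T)
   = [ln(552.7747/313.5944) + (0.0417 + 0.5·0.5172²)·4.1070] / (0.5172·√4.1070)
   = [0.566850 + 0.720565] / 1.048144 = 1.228281
d₂ = d₁ − σ√T = 1.228281 − 1.048144 = 0.180137
N(d₁) = 0.890329,  N(d₂) = 0.571477,  e^(−rT) = 0.842601
E₀ = V₀·N(d₁) − D·e^(−rT)·N(d₂)
   = 552.7747·0.890329 − 313.5944·0.842601·0.571477 = 341.147157
B₀ = V₀ − E₀ = 552.7747 − 341.147157 = 211.627543
spread = −(1/T)·ln(B₀/D) − r = −(1/4.1070)·ln(211.627543/313.5944) − 0.0417 = 0.05405665
in basis points: 0.05405665 × 10⁴ = 540.5665 bp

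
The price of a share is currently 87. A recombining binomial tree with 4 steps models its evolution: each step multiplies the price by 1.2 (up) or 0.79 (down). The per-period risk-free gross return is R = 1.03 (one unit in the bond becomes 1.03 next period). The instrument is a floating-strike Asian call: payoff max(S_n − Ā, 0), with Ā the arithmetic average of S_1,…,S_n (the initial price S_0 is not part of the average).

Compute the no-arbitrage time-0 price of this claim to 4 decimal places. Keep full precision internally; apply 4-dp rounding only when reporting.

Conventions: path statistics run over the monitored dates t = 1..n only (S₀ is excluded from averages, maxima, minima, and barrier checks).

price = 8.8213

No-arbitrage gives p* = (R−d)/(u−d) = 0.5854: enumerate every path, weight its payoff by its p*-probability, and discount by R^4.
Enumerate all 2^4 = 16 price paths (U = up ×1.2, D = down ×0.79); each path with k up-moves has probability p*^k·(1−p*)^(4−k).
DDDD: Ā=49.9519, payoff=0.0000, prob=0.029557
UDDD: Ā=75.8763, payoff=0.0000, prob=0.041728
DUDD: Ā=66.9588, payoff=0.0000, prob=0.041728
UUDD: Ā=101.7096, payoff=0.0000, prob=0.058909
DDUD: Ā=59.9140, payoff=0.0000, prob=0.041728
UDUD: Ā=91.0086, payoff=0.0000, prob=0.058909
DUUD: Ā=82.0911, payoff=0.0000, prob=0.058909
UUUD: Ā=124.6954, payoff=0.0000, prob=0.083166
DDDU: Ā=54.3486, payoff=0.0000, prob=0.041728
UDDU: Ā=82.5548, payoff=0.0000, prob=0.058909
DUDU: Ā=73.6373, payoff=4.5499, prob=0.058909
UUDU: Ā=111.8542, payoff=6.9113, prob=0.083166
DDUU: Ā=66.5925, payoff=11.5948, prob=0.058909
UDUU: Ā=101.1532, payoff=17.6123, prob=0.083166
DUUU: Ā=92.2357, payoff=26.5298, prob=0.083166
UUUU: Ā=140.1048, payoff=40.2984, prob=0.117411
Price = Σ prob·payoff / R^4 = 9.928473 / 1.125509 = 8.8213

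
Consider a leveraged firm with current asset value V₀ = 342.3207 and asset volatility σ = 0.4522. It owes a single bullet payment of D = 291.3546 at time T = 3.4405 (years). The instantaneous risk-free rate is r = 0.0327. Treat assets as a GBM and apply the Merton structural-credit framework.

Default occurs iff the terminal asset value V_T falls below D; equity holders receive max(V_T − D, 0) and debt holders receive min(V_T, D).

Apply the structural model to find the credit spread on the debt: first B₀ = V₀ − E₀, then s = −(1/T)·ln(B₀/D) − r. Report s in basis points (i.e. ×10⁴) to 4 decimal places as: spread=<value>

Apply the equity-as-call identities (strike 291.3546, horizon 3.4405 years):
d₁ = [ln(V₀/D) + (r + σ²/2)T] / (σ√T)
   = [ln(342.3207/291.3546) + (0.0327 + 0.5·0.4522²)·3.4405] / (0.4522·√3.4405)
   = [0.161207 + 0.464269] / 0.838767 = 0.745709
d₂ = d₁ − σ√T = 0.745709 − 0.838767 = -0.093058
N(d₁) = 0.772078,  N(d₂) = 0.462929,  e^(−rT) = 0.893593
E₀ = V₀·N(d₁) − D·e^(−rT)·N(d₂)
   = 342.3207·0.772078 − 291.3546·0.893593·0.462929 = 143.773730
B₀ = V₀ − E₀ = 342.3207 − 143.773730 = 198.546970
spread = −(1/T)·ln(B₀/D) − r = −(1/3.4405)·ln(198.546970/291.3546) − 0.0327 = 0.07877083
in basis points: 0.07877083 × 10⁴ = 787.7083 bp

spread=787.7083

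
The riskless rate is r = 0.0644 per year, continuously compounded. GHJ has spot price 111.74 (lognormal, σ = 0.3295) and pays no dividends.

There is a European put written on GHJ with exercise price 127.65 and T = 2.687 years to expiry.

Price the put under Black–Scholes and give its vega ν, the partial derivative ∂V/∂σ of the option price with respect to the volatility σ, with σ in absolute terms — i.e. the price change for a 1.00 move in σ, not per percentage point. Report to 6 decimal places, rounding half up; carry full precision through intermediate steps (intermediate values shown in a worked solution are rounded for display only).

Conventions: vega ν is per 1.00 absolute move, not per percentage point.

σ√T = 0.3295·√2.687 = 0.540119
d₁ = (ln(S/K) + (r+σ²/2)T) / (σ√T) = (ln(111.74/127.65) + (0.0644+0.3295²/2)·2.687) / 0.540119 = (-0.133117 + 0.318907) / 0.540119 = 0.343979
d₂ = d₁ − σ√T = 0.343979 − 0.540119 = -0.196140
e^{−rT} = 0.841102
N(−d₁) = 0.365431,  N(−d₂) = 0.577750
Put price V = K·e^{−rT}·N(−d₂) − S·N(−d₁) = 62.031021 − 40.833262 = 21.197759
φ(d₁) = (1/√(2π))·e^{−d₁²/2} = 0.376025
ν = S·φ(d₁)·√T = 68.874643

price = 21.197759
ν = 68.874643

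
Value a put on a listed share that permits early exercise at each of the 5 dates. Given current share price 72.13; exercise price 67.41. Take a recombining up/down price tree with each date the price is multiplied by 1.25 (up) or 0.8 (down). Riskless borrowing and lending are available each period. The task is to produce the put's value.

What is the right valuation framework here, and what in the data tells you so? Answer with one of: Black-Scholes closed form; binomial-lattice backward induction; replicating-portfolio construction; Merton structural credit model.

framework: binomial-lattice backward induction

Key observation: the put (strike 67.41 on spot 72.13) is American-style on a 5-step discrete price model, so the early-exercise decision at every node requires stepwise backward valuation — a closed form cannot price the exercise right.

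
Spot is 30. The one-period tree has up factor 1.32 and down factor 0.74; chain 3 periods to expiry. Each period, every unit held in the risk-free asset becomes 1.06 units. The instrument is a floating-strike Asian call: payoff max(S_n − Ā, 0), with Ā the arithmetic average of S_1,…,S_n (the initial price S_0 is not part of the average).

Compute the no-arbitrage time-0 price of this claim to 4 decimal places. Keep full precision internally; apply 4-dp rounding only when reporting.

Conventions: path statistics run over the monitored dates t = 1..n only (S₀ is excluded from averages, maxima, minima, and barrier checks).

Risk-neutral up-probability p* = (R−d)/(u−d) = (1.06−0.74)/(1.32−0.74) = 0.5517; the claim prices as the p*-weighted sum of path payoffs discounted by R^3.
Enumerate all 2^3 = 8 price paths (U = up ×1.32, D = down ×0.74); each path with k up-moves has probability p*^k·(1−p*)^(3−k).
DDD: Ā=16.9282, payoff=0.0000, prob=0.090082
UDD: Ā=30.1963, payoff=0.0000, prob=0.110870
DUD: Ā=24.3963, payoff=0.0000, prob=0.110870
UUD: Ā=43.5178, payoff=0.0000, prob=0.136455
DDU: Ā=20.1043, payoff=1.5806, prob=0.110870
UDU: Ā=35.8618, payoff=2.8195, prob=0.136455
DUU: Ā=30.0618, payoff=8.6195, prob=0.136455
UUU: Ā=53.6237, payoff=15.3754, prob=0.167945
Price = Σ prob·payoff / R^3 = 4.318367 / 1.191016 = 3.6258

price = 3.6258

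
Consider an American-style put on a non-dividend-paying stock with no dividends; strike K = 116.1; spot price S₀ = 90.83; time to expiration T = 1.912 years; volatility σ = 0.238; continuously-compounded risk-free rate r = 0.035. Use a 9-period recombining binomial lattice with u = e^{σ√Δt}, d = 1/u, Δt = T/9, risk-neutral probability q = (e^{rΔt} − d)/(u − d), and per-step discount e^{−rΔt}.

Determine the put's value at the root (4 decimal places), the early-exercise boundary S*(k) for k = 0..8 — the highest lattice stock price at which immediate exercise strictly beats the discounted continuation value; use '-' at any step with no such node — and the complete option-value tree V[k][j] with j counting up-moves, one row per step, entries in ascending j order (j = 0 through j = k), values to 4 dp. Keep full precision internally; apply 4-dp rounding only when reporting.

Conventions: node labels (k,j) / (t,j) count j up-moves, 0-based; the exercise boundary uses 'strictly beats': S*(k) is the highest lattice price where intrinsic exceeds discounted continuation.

price = 26.5980
boundary = - 81.3932 72.9368 81.3932 72.9368 81.3932 90.8300 81.3932 90.8300
tree:
26.5980
34.7068 19.0907
43.1632 26.1577 12.4879
50.7410 34.7068 18.2151 7.0928
57.5315 43.1632 25.6538 11.2371 3.1603
63.6165 50.7410 34.7068 17.2129 5.5815 0.8482
69.0693 57.5315 43.1632 25.2700 9.6178 1.7318 0.0000
73.9556 63.6165 50.7410 34.7068 16.0068 3.5359 0.0000 0.0000
78.3342 69.0693 57.5315 43.1632 25.2700 7.2191 0.0000 0.0000 0.0000
82.2579 73.9556 63.6165 50.7410 34.7068 14.7391 0.0000 0.0000 0.0000 0.0000

params: Δt=0.21244 u=1.11594 d=0.89610 q=0.50655 e^(-rΔt)=0.99259
t_9 payoffs: 82.2579 73.9556 63.6165 50.7410 34.7068 14.7391 0.0000 0.0000 0.0000 0.0000
t_8: node(8,0) S=37.7658 payoff=78.3342 vs cont=77.4741 → 78.3342 [stop]  node(8,1) S=47.0307 payoff=69.0693 vs cont=68.2093 → 69.0693 [stop]  node(8,2) S=58.5685 payoff=57.5315 vs cont=56.6715 → 57.5315 [stop]  node(8,3) S=72.9368 payoff=43.1632 vs cont=42.3031 → 43.1632 [stop]  node(8,4) S=90.8300 payoff=25.2700 vs cont=24.4099 → 25.2700 [stop]  node(8,5) S=113.1129 payoff=2.9871 vs cont=7.2191 → 7.2191 [wait]  node(8,6) S=140.8623 payoff=0.0000 vs cont=0.0000 → 0.0000 [wait]  node(8,7) S=175.4193 payoff=0.0000 vs cont=0.0000 → 0.0000 [wait]  node(8,8) S=218.4540 payoff=0.0000 vs cont=0.0000 → 0.0000 [wait]  ⇒ S*(8)=90.8300
t_7: node(7,0) S=42.1444 payoff=73.9556 vs cont=73.0955 → 73.9556 [stop]  node(7,1) S=52.4835 payoff=63.6165 vs cont=62.7565 → 63.6165 [stop]  node(7,2) S=65.3590 payoff=50.7410 vs cont=49.8809 → 50.7410 [stop]  node(7,3) S=81.3932 payoff=34.7068 vs cont=33.8468 → 34.7068 [stop]  node(7,4) S=101.3609 payoff=14.7391 vs cont=16.0068 → 16.0068 [wait]  node(7,5) S=126.2273 payoff=0.0000 vs cont=3.5359 → 3.5359 [wait]  node(7,6) S=157.1940 payoff=0.0000 vs cont=0.0000 → 0.0000 [wait]  node(7,7) S=195.7576 payoff=0.0000 vs cont=0.0000 → 0.0000 [wait]  ⇒ S*(7)=81.3932
t_6: node(6,0) S=47.0307 payoff=69.0693 vs cont=68.2093 → 69.0693 [stop]  node(6,1) S=58.5685 payoff=57.5315 vs cont=56.6715 → 57.5315 [stop]  node(6,2) S=72.9368 payoff=43.1632 vs cont=42.3031 → 43.1632 [stop]  node(6,3) S=90.8300 payoff=25.2700 vs cont=25.0474 → 25.2700 [stop]  node(6,4) S=113.1129 payoff=2.9871 vs cont=9.6178 → 9.6178 [wait]  node(6,5) S=140.8623 payoff=0.0000 vs cont=1.7318 → 1.7318 [wait]  node(6,6) S=175.4193 payoff=0.0000 vs cont=0.0000 → 0.0000 [wait]  ⇒ S*(6)=90.8300
t_5: node(5,0) S=52.4835 payoff=63.6165 vs cont=62.7565 → 63.6165 [stop]  node(5,1) S=65.3590 payoff=50.7410 vs cont=49.8809 → 50.7410 [stop]  node(5,2) S=81.3932 payoff=34.7068 vs cont=33.8468 → 34.7068 [stop]  node(5,3) S=101.3609 payoff=14.7391 vs cont=17.2129 → 17.2129 [wait]  node(5,4) S=126.2273 payoff=0.0000 vs cont=5.5815 → 5.5815 [wait]  node(5,5) S=157.1940 payoff=0.0000 vs cont=0.8482 → 0.8482 [wait]  ⇒ S*(5)=81.3932
t_4: node(4,0) S=58.5685 payoff=57.5315 vs cont=56.6715 → 57.5315 [stop]  node(4,1) S=72.9368 payoff=43.1632 vs cont=42.3031 → 43.1632 [stop]  node(4,2) S=90.8300 payoff=25.2700 vs cont=25.6538 → 25.6538 [wait]  node(4,3) S=113.1129 payoff=2.9871 vs cont=11.2371 → 11.2371 [wait]  node(4,4) S=140.8623 payoff=0.0000 vs cont=3.1603 → 3.1603 [wait]  ⇒ S*(4)=72.9368
t_3: node(3,0) S=65.3590 payoff=50.7410 vs cont=49.8809 → 50.7410 [stop]  node(3,1) S=81.3932 payoff=34.7068 vs cont=34.0397 → 34.7068 [stop]  node(3,2) S=101.3609 payoff=14.7391 vs cont=18.2151 → 18.2151 [wait]  node(3,3) S=126.2273 payoff=0.0000 vs cont=7.0928 → 7.0928 [wait]  ⇒ S*(3)=81.3932
t_2: node(2,0) S=72.9368 payoff=43.1632 vs cont=42.3031 → 43.1632 [stop]  node(2,1) S=90.8300 payoff=25.2700 vs cont=26.1577 → 26.1577 [wait]  node(2,2) S=113.1129 payoff=2.9871 vs cont=12.4879 → 12.4879 [wait]  ⇒ S*(2)=72.9368
t_1: node(1,0) S=81.3932 payoff=34.7068 vs cont=34.2931 → 34.7068 [stop]  node(1,1) S=101.3609 payoff=14.7391 vs cont=19.0907 → 19.0907 [wait]  ⇒ S*(1)=81.3932
t_0: node(0,0) S=90.8300 payoff=25.2700 vs cont=26.5980 → 26.5980 [wait]  ⇒ S*(0)=-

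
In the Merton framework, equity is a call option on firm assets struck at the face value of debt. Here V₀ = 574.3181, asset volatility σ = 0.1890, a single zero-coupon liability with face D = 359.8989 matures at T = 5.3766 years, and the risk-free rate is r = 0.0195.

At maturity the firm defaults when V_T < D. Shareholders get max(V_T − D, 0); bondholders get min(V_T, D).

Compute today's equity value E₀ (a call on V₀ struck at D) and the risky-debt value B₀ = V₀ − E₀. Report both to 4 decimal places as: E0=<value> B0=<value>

E0=258.6061 B0=315.7120

Apply the equity-as-call identities (strike 359.8989, horizon 5.3766 years):
d₁ = [ln(V₀/D) + (r + σ²/2)T] / (σ√T)
   = [ln(574.3181/359.8989) + (0.0195 + 0.5·0.1890²)·5.3766] / (0.1890·√5.3766)
   = [0.467360 + 0.200872] / 0.438244 = 1.524797
d₂ = d₁ − σ√T = 1.524797 − 0.438244 = 1.086553
N(d₁) = 0.936345,  N(d₂) = 0.861383,  e^(−rT) = 0.900465
E₀ = V₀·N(d₁) − D·e^(−rT)·N(d₂)
   = 574.3181·0.936345 − 359.8989·0.900465·0.861383 = 258.606051
B₀ = V₀ − E₀ = 574.3181 − 258.606051 = 315.712049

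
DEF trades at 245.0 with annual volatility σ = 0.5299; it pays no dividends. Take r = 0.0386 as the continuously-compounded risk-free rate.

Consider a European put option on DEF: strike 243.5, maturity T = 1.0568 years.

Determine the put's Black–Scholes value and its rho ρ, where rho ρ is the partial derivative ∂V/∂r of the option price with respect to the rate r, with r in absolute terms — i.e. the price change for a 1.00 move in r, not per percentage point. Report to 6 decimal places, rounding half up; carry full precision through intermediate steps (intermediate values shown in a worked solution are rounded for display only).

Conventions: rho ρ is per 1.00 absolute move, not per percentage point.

price = 45.956111
ρ = -141.769424

σ√T = 0.5299·√1.0568 = 0.544741
d₁ = (ln(S/K) + (r+σ²/2)T) / (σ√T) = (ln(245.0/243.5) + (0.0386+0.5299²/2)·1.0568) / 0.544741 = (0.006141 + 0.189164) / 0.544741 = 0.358529
d₂ = d₁ − σ√T = 0.358529 − 0.544741 = -0.186213
e^{−rT} = 0.960028
N(−d₁) = 0.359974,  N(−d₂) = 0.573861
Put price V = K·e^{−rT}·N(−d₂) − S·N(−d₁) = 134.149720 − 88.193609 = 45.956111
ρ = −K·T·e^{−rT}·N(−d₂) = -141.769424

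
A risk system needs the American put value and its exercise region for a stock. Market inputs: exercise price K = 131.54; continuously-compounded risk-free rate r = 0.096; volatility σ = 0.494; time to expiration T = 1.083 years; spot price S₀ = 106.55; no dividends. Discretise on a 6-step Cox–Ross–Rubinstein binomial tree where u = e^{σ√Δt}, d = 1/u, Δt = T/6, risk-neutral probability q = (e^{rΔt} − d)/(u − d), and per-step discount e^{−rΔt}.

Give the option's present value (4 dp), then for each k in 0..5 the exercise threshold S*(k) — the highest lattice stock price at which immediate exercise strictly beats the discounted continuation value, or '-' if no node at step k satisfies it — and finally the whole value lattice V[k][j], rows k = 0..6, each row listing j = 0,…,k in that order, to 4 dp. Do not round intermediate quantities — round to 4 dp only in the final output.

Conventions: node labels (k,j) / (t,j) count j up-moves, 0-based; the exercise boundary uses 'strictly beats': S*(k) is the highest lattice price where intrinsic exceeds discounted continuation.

params: Δt=0.18050 u=1.23353 d=0.81068 q=0.48906 e^(-rΔt)=0.98282
t_6 payoffs: 101.2944 85.5187 61.5145 24.9900 0.0000 0.0000 0.0000
t_5: node(5,0) S=37.3087 payoff=94.2313 vs cont=91.9716 → 94.2313 [stop]  node(5,1) S=56.7685 payoff=74.7715 vs cont=72.5118 → 74.7715 [stop]  node(5,2) S=86.3783 payoff=45.1617 vs cont=42.9020 → 45.1617 [stop]  node(5,3) S=131.4323 payoff=0.1077 vs cont=12.5491 → 12.5491 [wait]  node(5,4) S=199.9858 payoff=0.0000 vs cont=0.0000 → 0.0000 [wait]  node(5,5) S=304.2960 payoff=0.0000 vs cont=0.0000 → 0.0000 [wait]  ⇒ S*(5)=86.3783
t_4: node(4,0) S=46.0213 payoff=85.5187 vs cont=83.2590 → 85.5187 [stop]  node(4,1) S=70.0255 payoff=61.5145 vs cont=59.2548 → 61.5145 [stop]  node(4,2) S=106.5500 payoff=24.9900 vs cont=28.7103 → 28.7103 [wait]  node(4,3) S=162.1252 payoff=0.0000 vs cont=6.3017 → 6.3017 [wait]  node(4,4) S=246.6878 payoff=0.0000 vs cont=0.0000 → 0.0000 [wait]  ⇒ S*(4)=70.0255
t_3: node(3,0) S=56.7685 payoff=74.7715 vs cont=72.5118 → 74.7715 [stop]  node(3,1) S=86.3783 payoff=45.1617 vs cont=44.6902 → 45.1617 [stop]  node(3,2) S=131.4323 payoff=0.1077 vs cont=17.4462 → 17.4462 [wait]  node(3,3) S=199.9858 payoff=0.0000 vs cont=3.1645 → 3.1645 [wait]  ⇒ S*(3)=86.3783
t_2: node(2,0) S=70.0255 payoff=61.5145 vs cont=59.2548 → 61.5145 [stop]  node(2,1) S=106.5500 payoff=24.9900 vs cont=31.0642 → 31.0642 [wait]  node(2,2) S=162.1252 payoff=0.0000 vs cont=10.2819 → 10.2819 [wait]  ⇒ S*(2)=70.0255
t_1: node(1,0) S=86.3783 payoff=45.1617 vs cont=45.8216 → 45.8216 [wait]  node(1,1) S=131.4323 payoff=0.1077 vs cont=20.5414 → 20.5414 [wait]  ⇒ S*(1)=-
t_0: node(0,0) S=106.5500 payoff=24.9900 vs cont=32.8833 → 32.8833 [wait]  ⇒ S*(0)=-

price = 32.8833
boundary = - - 70.0255 86.3783 70.0255 86.3783
tree:
32.8833
45.8216 20.5414
61.5145 31.0642 10.2819
74.7715 45.1617 17.4462 3.1645
85.5187 61.5145 28.7103 6.3017 0.0000
94.2313 74.7715 45.1617 12.5491 0.0000 0.0000
101.2944 85.5187 61.5145 24.9900 0.0000 0.0000 0.0000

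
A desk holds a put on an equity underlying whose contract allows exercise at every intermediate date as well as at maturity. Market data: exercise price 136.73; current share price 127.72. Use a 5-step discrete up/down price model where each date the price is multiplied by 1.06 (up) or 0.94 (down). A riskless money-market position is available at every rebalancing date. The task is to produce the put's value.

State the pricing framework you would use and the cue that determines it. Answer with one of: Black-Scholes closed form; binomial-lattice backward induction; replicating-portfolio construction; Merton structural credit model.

framework: binomial-lattice backward induction

Key observation: early exercise of the strike-136.73 put must be checked at each of the 5 dates (spot 127.72), which forces a node-by-node comparison of intrinsic and continuation value backward from expiry.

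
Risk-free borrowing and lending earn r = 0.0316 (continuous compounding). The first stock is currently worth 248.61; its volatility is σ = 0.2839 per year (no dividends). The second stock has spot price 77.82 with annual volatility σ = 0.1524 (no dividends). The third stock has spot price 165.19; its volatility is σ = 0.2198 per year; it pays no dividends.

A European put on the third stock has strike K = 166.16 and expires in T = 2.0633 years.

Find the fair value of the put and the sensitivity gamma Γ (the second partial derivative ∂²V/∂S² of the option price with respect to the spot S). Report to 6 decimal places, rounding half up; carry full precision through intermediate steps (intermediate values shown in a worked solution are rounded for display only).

σ√T = 0.2198·√2.0633 = 0.315725
d₁ = (ln(S/K) + (r+σ²/2)T) / (σ√T) = (ln(165.19/166.16) + (0.0316+0.2198²/2)·2.0633) / 0.315725 = (-0.005855 + 0.115041) / 0.315725 = 0.345828
d₂ = d₁ − σ√T = 0.345828 − 0.315725 = 0.030103
e^{−rT} = 0.936880
N(−d₁) = 0.364736,  N(−d₂) = 0.487992
Put price V = K·e^{−rT}·N(−d₂) − S·N(−d₁) = 75.966728 − 60.250734 = 15.715994
φ(d₁) = (1/√(2π))·e^{−d₁²/2} = 0.375785
Γ = φ(d₁) / (S·σ·√T) = 0.007205

price = 15.715994
Γ = 0.007205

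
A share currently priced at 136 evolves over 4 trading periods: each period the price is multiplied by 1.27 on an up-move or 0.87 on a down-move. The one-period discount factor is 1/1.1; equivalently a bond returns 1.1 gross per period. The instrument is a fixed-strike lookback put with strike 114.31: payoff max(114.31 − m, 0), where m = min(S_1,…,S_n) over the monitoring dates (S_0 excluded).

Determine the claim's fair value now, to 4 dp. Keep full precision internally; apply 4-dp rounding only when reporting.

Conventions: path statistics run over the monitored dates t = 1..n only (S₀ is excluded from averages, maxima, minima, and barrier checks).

price = 2.3986

Set p* = 0.5750 (from d < R < u); the path-dependent value is the discounted p*-expectation over all price paths.
Enumerate all 2^4 = 16 price paths (U = up ×1.27, D = down ×0.87); each path with k up-moves has probability p*^k·(1−p*)^(4−k).
DDDD: m=77.9141, payoff=36.3959, prob=0.032625
UDDD: m=113.7366, payoff=0.5734, prob=0.044140
DUDD: m=113.7366, payoff=0.5734, prob=0.044140
UUDD: m=166.0293, payoff=0.0000, prob=0.059719
DDUD: m=102.9384, payoff=11.3716, prob=0.044140
UDUD: m=150.2664, payoff=0.0000, prob=0.059719
DUUD: m=118.3200, payoff=0.0000, prob=0.059719
UUUD: m=172.7200, payoff=0.0000, prob=0.080796
DDDU: m=89.5564, payoff=24.7536, prob=0.044140
UDDU: m=130.7318, payoff=0.0000, prob=0.059719
DUDU: m=118.3200, payoff=0.0000, prob=0.059719
UUDU: m=172.7200, payoff=0.0000, prob=0.080796
DDUU: m=102.9384, payoff=11.3716, prob=0.059719
UDUU: m=150.2664, payoff=0.0000, prob=0.080796
DUUU: m=118.3200, payoff=0.0000, prob=0.080796
UUUU: m=172.7200, payoff=0.0000, prob=0.109313
Price = Σ prob·payoff / R^4 = 3.511725 / 1.464100 = 2.3986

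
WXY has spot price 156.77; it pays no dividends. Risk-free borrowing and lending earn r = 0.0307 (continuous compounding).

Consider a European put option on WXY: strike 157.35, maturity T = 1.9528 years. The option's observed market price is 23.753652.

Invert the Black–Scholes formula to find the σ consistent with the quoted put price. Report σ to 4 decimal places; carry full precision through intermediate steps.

sigma = 0.3304

At σ = 0.3304 the Black–Scholes value reproduces the quote:
σ√T = 0.3304·√1.9528 = 0.461710
d₁ = (ln(S/K) + (r+σ²/2)T) / (σ√T) = (ln(156.77/157.35) + (0.0307+0.3304²/2)·1.9528) / 0.461710 = (-0.003693 + 0.166539) / 0.461710 = 0.352702
d₂ = d₁ − σ√T = 0.352702 − 0.461710 = -0.109007
e^{−rT} = 0.941811
N(−d₁) = 0.362156,  N(−d₂) = 0.543402
V = K·e^{−rT}·N(−d₂) − S·N(−d₁) = 80.528827 − 56.775175 = 23.753652 (matching the quote); vega is positive throughout, so no other σ reproduces this price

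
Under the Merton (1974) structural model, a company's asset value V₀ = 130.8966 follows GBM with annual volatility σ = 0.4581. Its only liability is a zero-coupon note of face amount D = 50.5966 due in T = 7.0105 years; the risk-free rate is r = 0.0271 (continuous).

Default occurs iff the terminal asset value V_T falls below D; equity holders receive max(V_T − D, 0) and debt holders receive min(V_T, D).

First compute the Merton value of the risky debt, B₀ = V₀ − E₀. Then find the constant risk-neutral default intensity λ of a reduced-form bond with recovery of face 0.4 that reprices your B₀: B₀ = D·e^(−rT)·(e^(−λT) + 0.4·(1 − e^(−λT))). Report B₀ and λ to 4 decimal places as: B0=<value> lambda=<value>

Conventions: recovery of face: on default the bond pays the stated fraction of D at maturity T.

B0=34.3712 lambda=0.0504

Work the structural quantities from V₀ = 130.8966 against face 50.5966:
d₁ = [ln(V₀/D) + (r + σ²/2)T] / (σ√T)
   = [ln(130.8966/50.5966) + (0.0271 + 0.5·0.4581²)·7.0105] / (0.4581·√7.0105)
   = [0.950523 + 0.925581] / 1.212927 = 1.546757
d₂ = d₁ − σ√T = 1.546757 − 1.212927 = 0.333830
N(d₁) = 0.939039,  N(d₂) = 0.630746,  e^(−rT) = 0.826972
E₀ = V₀·N(d₁) − D·e^(−rT)·N(d₂)
   = 130.8966·0.939039 − 50.5966·0.826972·0.630746 = 96.525371
B₀ = V₀ − E₀ = 130.8966 − 96.525371 = 34.371229
e^(−λT) = (B₀·e^(rT)/D − 0.4)/(1 − 0.4) = (34.3712·1.209231/50.5966 − 0.4)/0.6 = 0.70242130
λ = −ln(0.70242130)/7.0105 = 0.050385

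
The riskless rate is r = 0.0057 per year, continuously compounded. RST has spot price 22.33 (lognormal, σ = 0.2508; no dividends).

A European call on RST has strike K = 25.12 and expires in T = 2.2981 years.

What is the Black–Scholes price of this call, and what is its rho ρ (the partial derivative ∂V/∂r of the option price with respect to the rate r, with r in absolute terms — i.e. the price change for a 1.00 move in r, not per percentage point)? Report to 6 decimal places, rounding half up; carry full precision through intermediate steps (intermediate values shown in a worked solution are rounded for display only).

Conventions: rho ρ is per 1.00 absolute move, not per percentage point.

price = 2.452739
ρ = 18.281383

σ√T = 0.2508·√2.2981 = 0.380200
d₁ = (ln(S/K) + (r+σ²/2)T) / (σ√T) = (ln(22.33/25.12) + (0.0057+0.2508²/2)·2.2981) / 0.380200 = (-0.117733 + 0.085375) / 0.380200 = -0.085108
d₂ = d₁ − σ√T = -0.085108 − 0.380200 = -0.465308
e^{−rT} = 0.986986
N(d₁) = 0.466088,  N(d₂) = 0.320855
Call price V = S·N(d₁) − K·e^{−rT}·N(d₂) = 10.407738 − 7.954999 = 2.452739
ρ = K·T·e^{−rT}·N(d₂) = 18.281383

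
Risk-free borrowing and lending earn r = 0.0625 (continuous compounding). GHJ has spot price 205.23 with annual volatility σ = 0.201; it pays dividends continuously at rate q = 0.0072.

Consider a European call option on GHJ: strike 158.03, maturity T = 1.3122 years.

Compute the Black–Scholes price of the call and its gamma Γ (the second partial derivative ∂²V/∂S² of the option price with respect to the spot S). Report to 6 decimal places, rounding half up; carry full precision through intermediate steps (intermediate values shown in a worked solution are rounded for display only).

σ√T = 0.201·√1.3122 = 0.230248
d₁ = (ln(S/K) + (r−q+σ²/2)T) / (σ√T) = (ln(205.23/158.03) + (0.0625−0.0072+0.201²/2)·1.3122) / 0.230248 = (0.261346 + 0.099072) / 0.230248 = 1.565347
d₂ = d₁ − σ√T = 1.565347 − 0.230248 = 1.335099
e^{−rT} = 0.921260
e^{−qT} = 0.990597
N(d₁) = 0.941249,  N(d₂) = 0.909078
Call price V = S·e^{−qT}·N(d₁) − K·e^{−rT}·N(d₂) = 191.356105 − 132.349745 = 59.006360
φ(d₁) = (1/√(2π))·e^{−d₁²/2} = 0.117174
Γ = e^{−qT}·φ(d₁) / (S·σ·√T) = 0.002456

price = 59.006360
Γ = 0.002456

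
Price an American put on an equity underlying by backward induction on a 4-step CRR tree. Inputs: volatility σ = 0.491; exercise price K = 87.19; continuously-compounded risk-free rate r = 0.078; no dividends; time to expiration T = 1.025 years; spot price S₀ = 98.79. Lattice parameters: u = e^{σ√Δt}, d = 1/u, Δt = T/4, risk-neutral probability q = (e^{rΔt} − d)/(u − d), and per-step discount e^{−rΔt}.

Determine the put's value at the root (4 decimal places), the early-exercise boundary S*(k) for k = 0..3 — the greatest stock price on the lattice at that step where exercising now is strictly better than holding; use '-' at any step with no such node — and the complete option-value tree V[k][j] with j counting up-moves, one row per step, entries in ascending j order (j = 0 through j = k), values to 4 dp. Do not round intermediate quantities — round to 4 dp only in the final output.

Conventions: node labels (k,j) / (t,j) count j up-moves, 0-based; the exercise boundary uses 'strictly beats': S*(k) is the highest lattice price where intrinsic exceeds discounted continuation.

price = 10.4848
boundary = - - - 46.8686
tree:
10.4848
17.1845 3.6220
27.1129 7.0838 0.0000
40.3214 13.8546 0.0000 0.0000
50.6358 27.0968 0.0000 0.0000 0.0000

Δt=0.25625, u=1.28216, d=0.77993, q=0.47838, disc=e^(-rΔt)=0.98021
k=4 terminal: V=max(K-S,0) → 50.6358 27.0968 0.0000 0.0000 0.0000
k=3: j=0 S=46.8686 intr=40.3214 cont=38.5960 V=40.3214[EX]; j=1 S=77.0494 intr=10.1406 cont=13.8546 V=13.8546[hold]; j=2 S=126.6650 intr=0.0000 cont=0.0000 V=0.0000[hold]; j=3 S=208.2305 intr=0.0000 cont=0.0000 V=0.0000[hold]  S*(3)=46.8686
k=2: j=0 S=60.0932 intr=27.0968 cont=27.1129 V=27.1129[hold]; j=1 S=98.7900 intr=0.0000 cont=7.0838 V=7.0838[hold]; j=2 S=162.4055 intr=0.0000 cont=0.0000 V=0.0000[hold]  S*(2)=-
k=1: j=0 S=77.0494 intr=10.1406 cont=17.1845 V=17.1845[hold]; j=1 S=126.6650 intr=0.0000 cont=3.6220 V=3.6220[hold]  S*(1)=-
k=0: j=0 S=98.7900 intr=0.0000 cont=10.4848 V=10.4848[hold]  S*(0)=-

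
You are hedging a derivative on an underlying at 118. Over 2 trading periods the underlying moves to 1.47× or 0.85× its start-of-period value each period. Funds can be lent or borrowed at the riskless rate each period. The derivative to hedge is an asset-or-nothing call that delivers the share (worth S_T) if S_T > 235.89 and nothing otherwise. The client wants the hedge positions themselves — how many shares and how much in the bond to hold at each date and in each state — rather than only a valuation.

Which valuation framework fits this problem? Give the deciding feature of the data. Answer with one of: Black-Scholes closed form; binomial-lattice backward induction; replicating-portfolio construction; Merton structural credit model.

framework: replicating-portfolio construction

Key observation: what is demanded is not a single number but the (Δ, B) position at each node of the 1.47/0.85 tree starting at 118; constructing those positions is the replicating-portfolio method.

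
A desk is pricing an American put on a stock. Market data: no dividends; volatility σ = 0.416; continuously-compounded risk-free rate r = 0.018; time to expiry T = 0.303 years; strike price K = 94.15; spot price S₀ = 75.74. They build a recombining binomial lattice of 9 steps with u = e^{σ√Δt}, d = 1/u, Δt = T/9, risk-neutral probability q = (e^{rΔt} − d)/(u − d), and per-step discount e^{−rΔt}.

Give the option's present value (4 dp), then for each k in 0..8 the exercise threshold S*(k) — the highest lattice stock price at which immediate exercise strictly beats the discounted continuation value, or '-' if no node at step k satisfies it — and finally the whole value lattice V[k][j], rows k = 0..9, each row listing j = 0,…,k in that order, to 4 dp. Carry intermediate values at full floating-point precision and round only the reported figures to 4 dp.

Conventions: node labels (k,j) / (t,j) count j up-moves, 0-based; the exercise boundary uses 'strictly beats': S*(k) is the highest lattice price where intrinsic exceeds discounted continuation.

price = 19.7832
boundary = - - - 60.2388 65.0169 70.1739 65.0169 70.1739 75.7400
tree:
19.7832
24.3601 14.9460
29.1484 19.3039 10.3352
33.9112 24.1252 14.2063 6.2357
38.3381 29.1331 18.8355 9.3065 2.9814
42.4396 33.9112 23.9761 13.3982 4.9715 0.8710
46.2398 38.3381 29.1331 18.4348 8.0645 1.6920 0.0000
49.7607 42.4396 33.9112 23.9761 12.5714 3.2868 0.0000 0.0000
53.0228 46.2398 38.3381 29.1331 18.4100 6.3847 0.0000 0.0000 0.0000
56.0452 49.7607 42.4396 33.9112 23.9761 12.4024 0.0000 0.0000 0.0000 0.0000

Δt=0.03367, u=1.07932, d=0.92651, q=0.48489, disc=e^(-rΔt)=0.99939
k=9 terminal: V=max(K-S,0) → 56.0452 49.7607 42.4396 33.9112 23.9761 12.4024 0.0000 0.0000 0.0000 0.0000
k=8: j=0 S=41.1272 intr=53.0228 cont=52.9658 V=53.0228[EX]; j=1 S=47.9102 intr=46.2398 cont=46.1828 V=46.2398[EX]; j=2 S=55.8119 intr=38.3381 cont=38.2810 V=38.3381[EX]; j=3 S=65.0169 intr=29.1331 cont=29.0761 V=29.1331[EX]; j=4 S=75.7400 intr=18.4100 cont=18.3530 V=18.4100[EX]; j=5 S=88.2317 intr=5.9183 cont=6.3847 V=6.3847[hold]; j=6 S=102.7835 intr=0.0000 cont=0.0000 V=0.0000[hold]; j=7 S=119.7354 intr=0.0000 cont=0.0000 V=0.0000[hold]; j=8 S=139.4831 intr=0.0000 cont=0.0000 V=0.0000[hold]  S*(8)=75.7400
k=7: j=0 S=44.3893 intr=49.7607 cont=49.7037 V=49.7607[EX]; j=1 S=51.7104 intr=42.4396 cont=42.3826 V=42.4396[EX]; j=2 S=60.2388 intr=33.9112 cont=33.8541 V=33.9112[EX]; j=3 S=70.1739 intr=23.9761 cont=23.9190 V=23.9761[EX]; j=4 S=81.7476 intr=12.4024 cont=12.5714 V=12.5714[hold]; j=5 S=95.2300 intr=0.0000 cont=3.2868 V=3.2868[hold]; j=6 S=110.9361 intr=0.0000 cont=0.0000 V=0.0000[hold]; j=7 S=129.2326 intr=0.0000 cont=0.0000 V=0.0000[hold]  S*(7)=70.1739
k=6: j=0 S=47.9102 intr=46.2398 cont=46.1828 V=46.2398[EX]; j=1 S=55.8119 intr=38.3381 cont=38.2810 V=38.3381[EX]; j=2 S=65.0169 intr=29.1331 cont=29.0761 V=29.1331[EX]; j=3 S=75.7400 intr=18.4100 cont=18.4348 V=18.4348[hold]; j=4 S=88.2317 intr=5.9183 cont=8.0645 V=8.0645[hold]; j=5 S=102.7835 intr=0.0000 cont=1.6920 V=1.6920[hold]; j=6 S=119.7354 intr=0.0000 cont=0.0000 V=0.0000[hold]  S*(6)=65.0169
k=5: j=0 S=51.7104 intr=42.4396 cont=42.3826 V=42.4396[EX]; j=1 S=60.2388 intr=33.9112 cont=33.8541 V=33.9112[EX]; j=2 S=70.1739 intr=23.9761 cont=23.9311 V=23.9761[EX]; j=3 S=81.7476 intr=12.4024 cont=13.3982 V=13.3982[hold]; j=4 S=95.2300 intr=0.0000 cont=4.9715 V=4.9715[hold]; j=5 S=110.9361 intr=0.0000 cont=0.8710 V=0.8710[hold]  S*(5)=70.1739
k=4: j=0 S=55.8119 intr=38.3381 cont=38.2810 V=38.3381[EX]; j=1 S=65.0169 intr=29.1331 cont=29.0761 V=29.1331[EX]; j=2 S=75.7400 intr=18.4100 cont=18.8355 V=18.8355[hold]; j=3 S=88.2317 intr=5.9183 cont=9.3065 V=9.3065[hold]; j=4 S=102.7835 intr=0.0000 cont=2.9814 V=2.9814[hold]  S*(4)=65.0169
k=3: j=0 S=60.2388 intr=33.9112 cont=33.8541 V=33.9112[EX]; j=1 S=70.1739 intr=23.9761 cont=24.1252 V=24.1252[hold]; j=2 S=81.7476 intr=12.4024 cont=14.2063 V=14.2063[hold]; j=3 S=95.2300 intr=0.0000 cont=6.2357 V=6.2357[hold]  S*(3)=60.2388
k=2: j=0 S=65.0169 intr=29.1331 cont=29.1484 V=29.1484[hold]; j=1 S=75.7400 intr=18.4100 cont=19.3039 V=19.3039[hold]; j=2 S=88.2317 intr=5.9183 cont=10.3352 V=10.3352[hold]  S*(2)=-
k=1: j=0 S=70.1739 intr=23.9761 cont=24.3601 V=24.3601[hold]; j=1 S=81.7476 intr=12.4024 cont=14.9460 V=14.9460[hold]  S*(1)=-
k=0: j=0 S=75.7400 intr=18.4100 cont=19.7832 V=19.7832[hold]  S*(0)=-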